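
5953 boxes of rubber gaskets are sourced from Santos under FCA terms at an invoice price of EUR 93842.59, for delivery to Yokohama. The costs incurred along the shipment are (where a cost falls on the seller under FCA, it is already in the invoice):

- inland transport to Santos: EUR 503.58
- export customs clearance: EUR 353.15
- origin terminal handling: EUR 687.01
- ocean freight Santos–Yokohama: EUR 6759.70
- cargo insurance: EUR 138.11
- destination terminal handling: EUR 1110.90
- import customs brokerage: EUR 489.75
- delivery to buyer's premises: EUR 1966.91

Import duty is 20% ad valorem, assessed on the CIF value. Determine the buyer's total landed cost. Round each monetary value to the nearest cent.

FCA: the seller delivers export-cleared goods to the carrier; the buyer bears costs from that point.
Already in the invoice (seller's account under FCA): inland to port, export clearance — exclude.
CIF value = FCA price + origin terminal + freight + insurance = 93842.59 + 687.01 + 6759.70 + 138.11 = 101427.41
Import duty = 101427.41 × 20% = 20285.48
Buyer bears: origin terminal 687.01 + freight 6759.70 + insurance 138.11 + destination terminal 1110.90 + brokerage 489.75 + delivery 1966.91 + duty 20285.48 = 31437.86
Landed cost = invoice 93842.59 + 31437.86 = 125280.45

Total landed cost: EUR 125280.45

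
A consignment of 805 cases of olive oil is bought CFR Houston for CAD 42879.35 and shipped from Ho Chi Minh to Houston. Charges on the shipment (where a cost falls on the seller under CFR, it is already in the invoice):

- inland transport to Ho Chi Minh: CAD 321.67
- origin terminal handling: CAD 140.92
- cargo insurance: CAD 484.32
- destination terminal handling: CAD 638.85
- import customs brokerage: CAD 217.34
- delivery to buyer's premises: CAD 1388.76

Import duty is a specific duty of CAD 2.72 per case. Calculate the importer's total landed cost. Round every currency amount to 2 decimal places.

Total landed cost: CAD 47798.22

CFR: the seller pays costs through ocean freight to the destination port, but not insurance.
Already in the invoice (seller's account under CFR): inland to port, origin terminal — exclude.
CIF value = CFR price + insurance = 42879.35 + 484.32 = 43363.67
Import duty = 805 × 2.72 = 2189.60
Buyer bears: insurance 484.32 + destination terminal 638.85 + brokerage 217.34 + delivery 1388.76 + duty 2189.60 = 4918.87
Landed cost = invoice 42879.35 + 4918.87 = 47798.22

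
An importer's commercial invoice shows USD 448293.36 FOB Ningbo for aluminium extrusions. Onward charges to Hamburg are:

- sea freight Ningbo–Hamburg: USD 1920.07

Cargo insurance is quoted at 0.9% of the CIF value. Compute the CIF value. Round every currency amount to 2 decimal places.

CIF value: USD 454302.15

Let C be the CIF value. C = FOB price + freight + 0.9% × C
C − 0.9% × C = 448293.36 + 1920.07
0.991 × C = 450213.43
C = 450213.43 / 0.991 = 454302.15
Insurance premium = 0.9% × 454302.15 = 4088.72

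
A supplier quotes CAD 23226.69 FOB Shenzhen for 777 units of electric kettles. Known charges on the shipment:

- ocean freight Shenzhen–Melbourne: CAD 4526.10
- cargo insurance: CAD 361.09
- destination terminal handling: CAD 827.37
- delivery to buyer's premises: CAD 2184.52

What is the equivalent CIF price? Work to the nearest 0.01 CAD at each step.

Not relevant to the conversion: delivery, destination terminal — on the buyer under both terms; not part of either seller's price.
From FOB to CIF, the seller additionally bears: freight, insurance.
CIF price = 23226.69 + 4526.10 + 361.09 = 28113.88

CIF price: CAD 28113.88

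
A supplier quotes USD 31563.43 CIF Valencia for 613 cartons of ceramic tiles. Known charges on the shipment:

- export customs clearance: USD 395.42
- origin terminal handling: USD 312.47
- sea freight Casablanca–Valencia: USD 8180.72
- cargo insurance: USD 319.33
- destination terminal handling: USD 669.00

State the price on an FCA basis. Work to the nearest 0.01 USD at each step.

FCA price: USD 22750.91

Not relevant to the conversion: export clearance — on the seller under both CIF and FCA; already in the CIF price and stays in the FCA price. destination terminal — on the buyer under both terms; not part of either seller's price.
From CIF to FCA, the seller no longer bears: origin terminal, freight, insurance.
FCA price = 31563.43 − 312.47 − 8180.72 − 319.33 = 22750.91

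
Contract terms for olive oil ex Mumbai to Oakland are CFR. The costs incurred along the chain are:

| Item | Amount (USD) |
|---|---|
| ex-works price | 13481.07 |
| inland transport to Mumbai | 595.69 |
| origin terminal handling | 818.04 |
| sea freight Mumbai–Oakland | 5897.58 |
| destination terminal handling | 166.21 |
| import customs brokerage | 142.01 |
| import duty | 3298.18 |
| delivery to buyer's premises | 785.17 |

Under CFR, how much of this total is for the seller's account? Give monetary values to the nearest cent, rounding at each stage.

Seller's account: USD 20792.38

CFR: the seller pays costs through ocean freight to the destination port, but not insurance.
Seller's account: goods 13481.07 + inland to port 595.69 + origin terminal 818.04 + freight 5897.58 = 20792.38
Buyer's account: destination terminal 166.21 + brokerage 142.01 + duty 3298.18 + delivery 785.17 = 4391.57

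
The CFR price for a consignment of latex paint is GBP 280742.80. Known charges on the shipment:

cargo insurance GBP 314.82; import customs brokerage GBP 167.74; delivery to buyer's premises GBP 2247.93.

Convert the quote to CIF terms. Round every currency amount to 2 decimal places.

CIF price: GBP 281057.62

Not relevant to the conversion: brokerage, delivery — on the buyer under both terms; not part of either seller's price.
From CFR to CIF, the seller additionally bears: insurance.
CIF price = 280742.80 + 314.82 = 281057.62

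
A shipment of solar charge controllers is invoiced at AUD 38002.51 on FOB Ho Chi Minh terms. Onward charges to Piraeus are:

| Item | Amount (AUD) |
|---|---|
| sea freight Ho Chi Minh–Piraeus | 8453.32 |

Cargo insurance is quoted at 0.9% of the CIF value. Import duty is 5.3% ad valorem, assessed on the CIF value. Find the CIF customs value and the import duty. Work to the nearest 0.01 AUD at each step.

CIF value: AUD 46877.73; import duty: AUD 2484.52

Let C be the CIF value. C = FOB price + freight + 0.9% × C
C − 0.9% × C = 38002.51 + 8453.32
0.991 × C = 46455.83
C = 46455.83 / 0.991 = 46877.73
Insurance premium = 0.9% × 46877.73 = 421.90
Import duty = 46877.73 × 5.3% = 2484.52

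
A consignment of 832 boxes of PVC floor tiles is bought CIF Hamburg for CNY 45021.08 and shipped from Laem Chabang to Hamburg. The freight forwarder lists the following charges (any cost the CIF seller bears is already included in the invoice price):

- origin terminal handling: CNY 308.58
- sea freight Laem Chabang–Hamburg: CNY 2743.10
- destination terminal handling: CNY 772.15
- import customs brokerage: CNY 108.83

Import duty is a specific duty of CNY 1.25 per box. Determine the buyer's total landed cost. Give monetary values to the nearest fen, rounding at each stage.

CIF: the seller pays costs through ocean freight and marine insurance to the destination port.
Already in the invoice (seller's account under CIF): origin terminal, freight — exclude.
The CIF price already equals the CIF value: 45021.08
Import duty = 832 × 1.25 = 1040.00
Buyer bears: destination terminal 772.15 + brokerage 108.83 + duty 1040.00 = 1920.98
Landed cost = invoice 45021.08 + 1920.98 = 46942.06

Total landed cost: CNY 46942.06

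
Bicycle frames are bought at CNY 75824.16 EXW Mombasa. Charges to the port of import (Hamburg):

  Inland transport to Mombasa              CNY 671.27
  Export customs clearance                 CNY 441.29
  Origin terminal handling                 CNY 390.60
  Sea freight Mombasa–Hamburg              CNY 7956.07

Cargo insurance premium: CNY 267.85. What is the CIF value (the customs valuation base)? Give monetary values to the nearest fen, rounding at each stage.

CIF value: CNY 85551.24

CIF = EXW price + pre-shipment costs + freight + insurance
CIF = 75824.16 + 671.27 + 441.29 + 390.60 + 7956.07 + 267.85 = 85551.24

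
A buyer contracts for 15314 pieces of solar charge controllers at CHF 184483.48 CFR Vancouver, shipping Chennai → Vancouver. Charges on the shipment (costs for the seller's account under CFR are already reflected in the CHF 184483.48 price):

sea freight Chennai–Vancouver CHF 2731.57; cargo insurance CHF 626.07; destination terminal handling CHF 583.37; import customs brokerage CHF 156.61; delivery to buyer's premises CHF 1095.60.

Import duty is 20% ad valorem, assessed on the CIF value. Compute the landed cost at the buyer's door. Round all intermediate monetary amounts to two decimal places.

CFR: the seller pays costs through ocean freight to the destination port, but not insurance.
Already in the invoice (seller's account under CFR): freight — exclude.
CIF value = CFR price + insurance = 184483.48 + 626.07 = 185109.55
Import duty = 185109.55 × 20% = 37021.91
Buyer bears: insurance 626.07 + destination terminal 583.37 + brokerage 156.61 + delivery 1095.60 + duty 37021.91 = 39483.56
Landed cost = invoice 184483.48 + 39483.56 = 223967.04

Total landed cost: CHF 223967.04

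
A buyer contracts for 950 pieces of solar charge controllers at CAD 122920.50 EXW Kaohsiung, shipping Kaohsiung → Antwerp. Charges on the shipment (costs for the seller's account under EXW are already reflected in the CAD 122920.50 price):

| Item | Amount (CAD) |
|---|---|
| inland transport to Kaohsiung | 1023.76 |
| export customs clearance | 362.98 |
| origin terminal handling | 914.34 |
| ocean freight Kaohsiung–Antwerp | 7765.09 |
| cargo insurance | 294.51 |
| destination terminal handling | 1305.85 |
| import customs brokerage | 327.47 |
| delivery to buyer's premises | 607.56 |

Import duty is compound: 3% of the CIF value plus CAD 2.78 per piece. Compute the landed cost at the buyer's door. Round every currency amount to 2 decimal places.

Total landed cost: CAD 142161.50

EXW: the seller makes goods available at their premises; the buyer bears all onward costs.
CIF value = EXW price + inland to port + export clearance + origin terminal + freight + insurance = 122920.50 + 1023.76 + 362.98 + 914.34 + 7765.09 + 294.51 = 133281.18
Ad valorem component: 133281.18 × 3% = 3998.44
Specific component: 950 × 2.78 = 2641.00
Import duty = 3998.44 + 2641.00 = 6639.44
Buyer bears: inland to port 1023.76 + export clearance 362.98 + origin terminal 914.34 + freight 7765.09 + insurance 294.51 + destination terminal 1305.85 + brokerage 327.47 + delivery 607.56 + duty 6639.44 = 19241.00
Landed cost = invoice 122920.50 + 19241.00 = 142161.50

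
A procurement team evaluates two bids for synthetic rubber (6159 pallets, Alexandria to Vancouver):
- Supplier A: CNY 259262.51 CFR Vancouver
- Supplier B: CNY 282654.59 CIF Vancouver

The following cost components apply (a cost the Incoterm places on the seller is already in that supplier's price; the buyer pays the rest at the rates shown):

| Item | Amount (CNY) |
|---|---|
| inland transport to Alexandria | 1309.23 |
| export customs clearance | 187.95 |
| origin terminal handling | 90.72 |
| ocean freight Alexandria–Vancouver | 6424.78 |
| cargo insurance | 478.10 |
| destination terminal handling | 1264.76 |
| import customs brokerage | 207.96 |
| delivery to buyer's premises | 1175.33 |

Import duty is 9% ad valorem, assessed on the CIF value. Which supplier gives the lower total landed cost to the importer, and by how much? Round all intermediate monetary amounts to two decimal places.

Supplier A (CFR):
CIF value = CFR price + insurance = 259262.51 + 478.10 = 259740.61
Import duty = 259740.61 × 9% = 23376.65
Buyer bears (A): 478.10 + 1264.76 + 207.96 + 1175.33 = 3126.15
Landed cost (A) = invoice 259262.51 + 3126.15 + duty 23376.65 = 285765.31
Supplier B (CIF):
The CIF price already equals the CIF value: 282654.59
Import duty = 282654.59 × 9% = 25438.91
Buyer bears (B): 1264.76 + 207.96 + 1175.33 = 2648.05
Landed cost (B) = invoice 282654.59 + 2648.05 + duty 25438.91 = 310741.55
Difference = |285765.31 − 310741.55| = 24976.24

Supplier A is cheaper by CNY 24976.24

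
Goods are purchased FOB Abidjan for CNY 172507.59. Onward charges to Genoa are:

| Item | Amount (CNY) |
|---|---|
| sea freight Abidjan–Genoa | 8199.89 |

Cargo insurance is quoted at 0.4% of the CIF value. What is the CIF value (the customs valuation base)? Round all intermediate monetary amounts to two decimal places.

Let C be the CIF value. C = FOB price + freight + 0.4% × C
C − 0.4% × C = 172507.59 + 8199.89
0.996 × C = 180707.48
C = 180707.48 / 0.996 = 181433.21
Insurance premium = 0.4% × 181433.21 = 725.73

CIF value: CNY 181433.21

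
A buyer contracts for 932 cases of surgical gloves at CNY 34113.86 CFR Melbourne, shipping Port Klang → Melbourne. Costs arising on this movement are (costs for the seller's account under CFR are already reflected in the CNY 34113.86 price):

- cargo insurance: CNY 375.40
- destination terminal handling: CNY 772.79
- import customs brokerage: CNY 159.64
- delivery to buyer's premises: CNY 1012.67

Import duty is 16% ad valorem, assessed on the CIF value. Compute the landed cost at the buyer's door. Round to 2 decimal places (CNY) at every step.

CFR: the seller pays costs through ocean freight to the destination port, but not insurance.
CIF value = CFR price + insurance = 34113.86 + 375.40 = 34489.26
Import duty = 34489.26 × 16% = 5518.28
Buyer bears: insurance 375.40 + destination terminal 772.79 + brokerage 159.64 + delivery 1012.67 + duty 5518.28 = 7838.78
Landed cost = invoice 34113.86 + 7838.78 = 41952.64

Total landed cost: CNY 41952.64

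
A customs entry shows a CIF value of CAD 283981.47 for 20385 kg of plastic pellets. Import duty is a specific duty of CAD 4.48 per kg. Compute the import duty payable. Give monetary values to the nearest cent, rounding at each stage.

Import duty: CAD 91324.80

Import duty = 20385 × 4.48 = 91324.80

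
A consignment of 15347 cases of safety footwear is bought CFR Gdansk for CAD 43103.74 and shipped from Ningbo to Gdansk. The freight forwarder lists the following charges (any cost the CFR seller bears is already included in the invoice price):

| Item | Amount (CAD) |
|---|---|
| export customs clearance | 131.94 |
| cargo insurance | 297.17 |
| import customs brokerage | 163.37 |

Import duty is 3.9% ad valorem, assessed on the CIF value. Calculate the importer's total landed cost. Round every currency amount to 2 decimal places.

Total landed cost: CAD 45256.92

CFR: the seller pays costs through ocean freight to the destination port, but not insurance.
Already in the invoice (seller's account under CFR): export clearance — exclude.
CIF value = CFR price + insurance = 43103.74 + 297.17 = 43400.91
Import duty = 43400.91 × 3.9% = 1692.64
Buyer bears: insurance 297.17 + brokerage 163.37 + duty 1692.64 = 2153.18
Landed cost = invoice 43103.74 + 2153.18 = 45256.92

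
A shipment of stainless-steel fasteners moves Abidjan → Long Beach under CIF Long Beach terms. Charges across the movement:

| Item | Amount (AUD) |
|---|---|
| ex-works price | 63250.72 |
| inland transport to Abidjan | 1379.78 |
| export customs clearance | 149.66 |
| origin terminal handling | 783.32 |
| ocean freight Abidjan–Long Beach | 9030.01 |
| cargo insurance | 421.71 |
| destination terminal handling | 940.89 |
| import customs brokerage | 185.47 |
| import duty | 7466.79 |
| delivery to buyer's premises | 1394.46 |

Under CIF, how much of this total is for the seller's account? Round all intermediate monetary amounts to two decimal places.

Seller's account: AUD 75015.20

CIF: the seller pays costs through ocean freight and marine insurance to the destination port.
Seller's account: goods 63250.72 + inland to port 1379.78 + export clearance 149.66 + origin terminal 783.32 + freight 9030.01 + insurance 421.71 = 75015.20
Buyer's account: destination terminal 940.89 + brokerage 185.47 + duty 7466.79 + delivery 1394.46 = 9987.61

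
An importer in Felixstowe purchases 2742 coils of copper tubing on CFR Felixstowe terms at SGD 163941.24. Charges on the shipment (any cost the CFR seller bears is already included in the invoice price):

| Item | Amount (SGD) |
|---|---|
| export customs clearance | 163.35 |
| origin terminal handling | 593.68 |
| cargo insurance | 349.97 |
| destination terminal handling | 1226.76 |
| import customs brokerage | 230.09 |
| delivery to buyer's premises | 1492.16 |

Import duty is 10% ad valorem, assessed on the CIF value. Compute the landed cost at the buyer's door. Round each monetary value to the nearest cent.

CFR: the seller pays costs through ocean freight to the destination port, but not insurance.
Already in the invoice (seller's account under CFR): export clearance, origin terminal — exclude.
CIF value = CFR price + insurance = 163941.24 + 349.97 = 164291.21
Import duty = 164291.21 × 10% = 16429.12
Buyer bears: insurance 349.97 + destination terminal 1226.76 + brokerage 230.09 + delivery 1492.16 + duty 16429.12 = 19728.10
Landed cost = invoice 163941.24 + 19728.10 = 183669.34

Total landed cost: SGD 183669.34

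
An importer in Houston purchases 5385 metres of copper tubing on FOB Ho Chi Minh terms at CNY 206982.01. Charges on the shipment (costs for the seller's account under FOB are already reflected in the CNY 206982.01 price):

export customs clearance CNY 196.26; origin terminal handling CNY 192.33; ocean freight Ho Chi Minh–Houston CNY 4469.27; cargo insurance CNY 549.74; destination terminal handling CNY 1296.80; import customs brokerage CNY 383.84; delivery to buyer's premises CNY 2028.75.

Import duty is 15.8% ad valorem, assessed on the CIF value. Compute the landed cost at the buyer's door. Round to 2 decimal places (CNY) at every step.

FOB: the seller bears costs until goods are on board at the origin port; the buyer bears freight, insurance and all costs thereafter.
Already in the invoice (seller's account under FOB): export clearance, origin terminal — exclude.
CIF value = FOB price + freight + insurance = 206982.01 + 4469.27 + 549.74 = 212001.02
Import duty = 212001.02 × 15.8% = 33496.16
Buyer bears: freight 4469.27 + insurance 549.74 + destination terminal 1296.80 + brokerage 383.84 + delivery 2028.75 + duty 33496.16 = 42224.56
Landed cost = invoice 206982.01 + 42224.56 = 249206.57

Total landed cost: CNY 249206.57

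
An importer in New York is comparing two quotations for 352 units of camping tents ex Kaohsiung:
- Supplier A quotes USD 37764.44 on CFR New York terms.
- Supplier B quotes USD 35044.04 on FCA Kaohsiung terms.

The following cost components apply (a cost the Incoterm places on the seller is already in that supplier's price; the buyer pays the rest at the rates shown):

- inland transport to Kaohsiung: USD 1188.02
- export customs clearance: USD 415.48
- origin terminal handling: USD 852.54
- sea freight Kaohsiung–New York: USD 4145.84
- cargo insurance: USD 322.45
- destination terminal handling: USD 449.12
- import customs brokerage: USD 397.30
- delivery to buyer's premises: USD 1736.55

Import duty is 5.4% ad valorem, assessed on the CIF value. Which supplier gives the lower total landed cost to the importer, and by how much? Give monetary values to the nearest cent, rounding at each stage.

Supplier A is cheaper by USD 2400.99

Supplier A (CFR):
CIF value = CFR price + insurance = 37764.44 + 322.45 = 38086.89
Import duty = 38086.89 × 5.4% = 2056.69
Buyer bears (A): 322.45 + 449.12 + 397.30 + 1736.55 = 2905.42
Landed cost (A) = invoice 37764.44 + 2905.42 + duty 2056.69 = 42726.55
Supplier B (FCA):
CIF value = FCA price + origin terminal + freight + insurance = 35044.04 + 852.54 + 4145.84 + 322.45 = 40364.87
Import duty = 40364.87 × 5.4% = 2179.70
Buyer bears (B): 852.54 + 4145.84 + 322.45 + 449.12 + 397.30 + 1736.55 = 7903.80
Landed cost (B) = invoice 35044.04 + 7903.80 + duty 2179.70 = 45127.54
Difference = |42726.55 − 45127.54| = 2400.99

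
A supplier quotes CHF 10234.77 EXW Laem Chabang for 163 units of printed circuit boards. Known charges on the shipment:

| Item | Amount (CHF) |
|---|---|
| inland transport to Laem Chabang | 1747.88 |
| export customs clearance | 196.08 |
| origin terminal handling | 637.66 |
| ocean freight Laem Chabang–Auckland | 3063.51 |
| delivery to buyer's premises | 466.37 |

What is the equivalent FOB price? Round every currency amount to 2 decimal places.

Not relevant to the conversion: freight, delivery — on the buyer under both terms; not part of either seller's price.
From EXW to FOB, the seller additionally bears: inland to port, export clearance, origin terminal.
FOB price = 10234.77 + 1747.88 + 196.08 + 637.66 = 12816.39

FOB price: CHF 12816.39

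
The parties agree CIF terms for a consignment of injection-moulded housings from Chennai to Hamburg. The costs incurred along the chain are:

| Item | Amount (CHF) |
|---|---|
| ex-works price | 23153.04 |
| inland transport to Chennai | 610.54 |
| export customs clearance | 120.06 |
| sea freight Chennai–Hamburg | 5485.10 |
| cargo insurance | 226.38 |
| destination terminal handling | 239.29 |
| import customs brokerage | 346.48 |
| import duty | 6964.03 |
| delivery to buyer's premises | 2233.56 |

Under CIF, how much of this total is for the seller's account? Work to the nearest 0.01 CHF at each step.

CIF: the seller pays costs through ocean freight and marine insurance to the destination port.
Seller's account: goods 23153.04 + inland to port 610.54 + export clearance 120.06 + freight 5485.10 + insurance 226.38 = 29595.12
Buyer's account: destination terminal 239.29 + brokerage 346.48 + duty 6964.03 + delivery 2233.56 = 9783.36

Seller's account: CHF 29595.12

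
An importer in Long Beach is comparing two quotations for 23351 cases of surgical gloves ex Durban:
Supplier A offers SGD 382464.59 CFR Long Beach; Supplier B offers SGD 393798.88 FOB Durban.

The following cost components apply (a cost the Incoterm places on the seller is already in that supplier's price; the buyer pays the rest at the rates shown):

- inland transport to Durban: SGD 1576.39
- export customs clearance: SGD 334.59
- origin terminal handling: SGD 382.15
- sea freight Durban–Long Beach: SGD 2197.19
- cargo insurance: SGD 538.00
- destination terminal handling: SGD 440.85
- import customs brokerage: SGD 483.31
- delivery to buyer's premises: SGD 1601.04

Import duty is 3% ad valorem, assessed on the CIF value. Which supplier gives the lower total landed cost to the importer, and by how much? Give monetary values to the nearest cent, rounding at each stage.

Supplier A is cheaper by SGD 13937.42

Supplier A (CFR):
CIF value = CFR price + insurance = 382464.59 + 538.00 = 383002.59
Import duty = 383002.59 × 3% = 11490.08
Buyer bears (A): 538.00 + 440.85 + 483.31 + 1601.04 = 3063.20
Landed cost (A) = invoice 382464.59 + 3063.20 + duty 11490.08 = 397017.87
Supplier B (FOB):
CIF value = FOB price + freight + insurance = 393798.88 + 2197.19 + 538.00 = 396534.07
Import duty = 396534.07 × 3% = 11896.02
Buyer bears (B): 2197.19 + 538.00 + 440.85 + 483.31 + 1601.04 = 5260.39
Landed cost (B) = invoice 393798.88 + 5260.39 + duty 11896.02 = 410955.29
Difference = |397017.87 − 410955.29| = 13937.42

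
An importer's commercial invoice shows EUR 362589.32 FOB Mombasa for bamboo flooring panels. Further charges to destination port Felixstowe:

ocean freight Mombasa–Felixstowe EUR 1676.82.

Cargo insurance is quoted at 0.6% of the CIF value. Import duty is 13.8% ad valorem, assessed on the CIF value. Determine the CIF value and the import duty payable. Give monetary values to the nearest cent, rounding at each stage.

Let C be the CIF value. C = FOB price + freight + 0.6% × C
C − 0.6% × C = 362589.32 + 1676.82
0.994 × C = 364266.14
C = 364266.14 / 0.994 = 366464.93
Insurance premium = 0.6% × 366464.93 = 2198.79
Import duty = 366464.93 × 13.8% = 50572.16

CIF value: EUR 366464.93; import duty: EUR 50572.16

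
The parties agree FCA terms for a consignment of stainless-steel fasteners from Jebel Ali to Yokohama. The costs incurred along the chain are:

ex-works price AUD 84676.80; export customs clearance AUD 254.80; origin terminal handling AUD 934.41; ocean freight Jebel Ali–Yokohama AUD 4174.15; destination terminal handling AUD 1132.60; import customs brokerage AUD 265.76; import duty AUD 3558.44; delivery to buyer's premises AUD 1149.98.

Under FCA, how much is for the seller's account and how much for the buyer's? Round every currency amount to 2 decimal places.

Seller: AUD 84931.60; buyer: AUD 11215.34

FCA: the seller delivers export-cleared goods to the carrier; the buyer bears costs from that point.
Seller's account: goods 84676.80 + export clearance 254.80 = 84931.60
Buyer's account: origin terminal 934.41 + freight 4174.15 + destination terminal 1132.60 + brokerage 265.76 + duty 3558.44 + delivery 1149.98 = 11215.34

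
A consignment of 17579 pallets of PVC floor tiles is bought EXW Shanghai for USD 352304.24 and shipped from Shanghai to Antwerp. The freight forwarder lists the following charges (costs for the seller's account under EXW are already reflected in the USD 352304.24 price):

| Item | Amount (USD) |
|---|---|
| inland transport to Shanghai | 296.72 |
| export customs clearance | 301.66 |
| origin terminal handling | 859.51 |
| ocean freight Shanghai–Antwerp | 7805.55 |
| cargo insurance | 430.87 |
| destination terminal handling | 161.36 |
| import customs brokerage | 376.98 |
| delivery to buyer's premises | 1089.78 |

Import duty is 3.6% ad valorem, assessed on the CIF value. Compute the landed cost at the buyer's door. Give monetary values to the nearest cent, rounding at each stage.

Total landed cost: USD 376658.62

EXW: the seller makes goods available at their premises; the buyer bears all onward costs.
CIF value = EXW price + inland to port + export clearance + origin terminal + freight + insurance = 352304.24 + 296.72 + 301.66 + 859.51 + 7805.55 + 430.87 = 361998.55
Import duty = 361998.55 × 3.6% = 13031.95
Buyer bears: inland to port 296.72 + export clearance 301.66 + origin terminal 859.51 + freight 7805.55 + insurance 430.87 + destination terminal 161.36 + brokerage 376.98 + delivery 1089.78 + duty 13031.95 = 24354.38
Landed cost = invoice 352304.24 + 24354.38 = 376658.62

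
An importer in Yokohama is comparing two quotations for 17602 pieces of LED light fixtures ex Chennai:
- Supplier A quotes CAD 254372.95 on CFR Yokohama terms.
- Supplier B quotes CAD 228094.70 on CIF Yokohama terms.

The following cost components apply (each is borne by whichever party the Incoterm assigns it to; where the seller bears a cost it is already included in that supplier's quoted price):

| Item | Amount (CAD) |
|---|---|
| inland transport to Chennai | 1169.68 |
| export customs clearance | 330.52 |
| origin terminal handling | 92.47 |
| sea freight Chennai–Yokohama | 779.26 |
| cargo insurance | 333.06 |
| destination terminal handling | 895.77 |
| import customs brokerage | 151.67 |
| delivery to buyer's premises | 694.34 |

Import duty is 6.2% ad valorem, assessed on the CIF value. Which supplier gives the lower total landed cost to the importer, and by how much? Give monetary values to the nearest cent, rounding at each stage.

Supplier A (CFR):
CIF value = CFR price + insurance = 254372.95 + 333.06 = 254706.01
Import duty = 254706.01 × 6.2% = 15791.77
Buyer bears (A): 333.06 + 895.77 + 151.67 + 694.34 = 2074.84
Landed cost (A) = invoice 254372.95 + 2074.84 + duty 15791.77 = 272239.56
Supplier B (CIF):
The CIF price already equals the CIF value: 228094.70
Import duty = 228094.70 × 6.2% = 14141.87
Buyer bears (B): 895.77 + 151.67 + 694.34 = 1741.78
Landed cost (B) = invoice 228094.70 + 1741.78 + duty 14141.87 = 243978.35
Difference = |272239.56 − 243978.35| = 28261.21

Supplier B is cheaper by CAD 28261.21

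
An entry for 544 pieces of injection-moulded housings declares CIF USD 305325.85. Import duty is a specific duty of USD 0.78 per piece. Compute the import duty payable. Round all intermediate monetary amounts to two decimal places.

Import duty = 544 × 0.78 = 424.32

Import duty: USD 424.32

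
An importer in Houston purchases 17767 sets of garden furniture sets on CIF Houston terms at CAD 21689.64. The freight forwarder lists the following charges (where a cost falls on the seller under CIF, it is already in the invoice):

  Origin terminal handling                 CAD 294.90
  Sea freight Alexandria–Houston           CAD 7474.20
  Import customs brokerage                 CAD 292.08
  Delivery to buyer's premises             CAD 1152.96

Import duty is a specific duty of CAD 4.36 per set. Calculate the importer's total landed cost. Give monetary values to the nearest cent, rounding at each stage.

Total landed cost: CAD 100598.80

CIF: the seller pays costs through ocean freight and marine insurance to the destination port.
Already in the invoice (seller's account under CIF): origin terminal, freight — exclude.
The CIF price already equals the CIF value: 21689.64
Import duty = 17767 × 4.36 = 77464.12
Buyer bears: brokerage 292.08 + delivery 1152.96 + duty 77464.12 = 78909.16
Landed cost = invoice 21689.64 + 78909.16 = 100598.80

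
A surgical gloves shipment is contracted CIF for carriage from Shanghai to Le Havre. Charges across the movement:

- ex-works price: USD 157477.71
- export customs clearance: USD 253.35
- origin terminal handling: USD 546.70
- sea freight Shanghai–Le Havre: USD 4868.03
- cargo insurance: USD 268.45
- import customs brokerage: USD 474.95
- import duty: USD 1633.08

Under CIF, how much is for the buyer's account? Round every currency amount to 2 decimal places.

Buyer's account: USD 2108.03

CIF: the seller pays costs through ocean freight and marine insurance to the destination port.
Seller's account: goods 157477.71 + export clearance 253.35 + origin terminal 546.70 + freight 4868.03 + insurance 268.45 = 163414.24
Buyer's account: brokerage 474.95 + duty 1633.08 = 2108.03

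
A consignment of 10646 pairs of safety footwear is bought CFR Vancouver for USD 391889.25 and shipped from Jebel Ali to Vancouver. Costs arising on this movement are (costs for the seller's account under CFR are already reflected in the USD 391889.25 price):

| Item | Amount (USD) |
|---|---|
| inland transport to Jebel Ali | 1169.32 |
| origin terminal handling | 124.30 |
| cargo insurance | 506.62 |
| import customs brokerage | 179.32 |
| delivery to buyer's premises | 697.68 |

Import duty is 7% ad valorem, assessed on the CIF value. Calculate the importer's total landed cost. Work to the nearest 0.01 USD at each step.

CFR: the seller pays costs through ocean freight to the destination port, but not insurance.
Already in the invoice (seller's account under CFR): inland to port, origin terminal — exclude.
CIF value = CFR price + insurance = 391889.25 + 506.62 = 392395.87
Import duty = 392395.87 × 7% = 27467.71
Buyer bears: insurance 506.62 + brokerage 179.32 + delivery 697.68 + duty 27467.71 = 28851.33
Landed cost = invoice 391889.25 + 28851.33 = 420740.58

Total landed cost: USD 420740.58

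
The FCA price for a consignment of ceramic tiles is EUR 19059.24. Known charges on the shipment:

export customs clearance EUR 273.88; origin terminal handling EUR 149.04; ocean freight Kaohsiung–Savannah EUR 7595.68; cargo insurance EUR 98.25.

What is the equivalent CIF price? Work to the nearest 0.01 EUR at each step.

Not relevant to the conversion: export clearance — on the seller under both FCA and CIF; already in the FCA price and stays in the CIF price.
From FCA to CIF, the seller additionally bears: origin terminal, freight, insurance.
CIF price = 19059.24 + 149.04 + 7595.68 + 98.25 = 26902.21

CIF price: EUR 26902.21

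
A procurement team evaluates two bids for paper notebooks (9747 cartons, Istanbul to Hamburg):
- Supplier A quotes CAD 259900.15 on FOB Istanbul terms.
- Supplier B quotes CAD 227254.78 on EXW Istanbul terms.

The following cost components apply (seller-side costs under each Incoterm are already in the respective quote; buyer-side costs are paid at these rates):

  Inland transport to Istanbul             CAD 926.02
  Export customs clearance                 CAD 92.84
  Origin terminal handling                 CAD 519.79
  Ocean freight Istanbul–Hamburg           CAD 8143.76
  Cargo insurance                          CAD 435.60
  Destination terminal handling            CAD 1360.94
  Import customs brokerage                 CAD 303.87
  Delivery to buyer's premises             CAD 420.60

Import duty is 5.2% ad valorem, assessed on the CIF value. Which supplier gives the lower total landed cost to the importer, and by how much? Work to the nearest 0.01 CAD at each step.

Supplier B is cheaper by CAD 32724.26

Supplier A (FOB):
CIF value = FOB price + freight + insurance = 259900.15 + 8143.76 + 435.60 = 268479.51
Import duty = 268479.51 × 5.2% = 13960.93
Buyer bears (A): 8143.76 + 435.60 + 1360.94 + 303.87 + 420.60 = 10664.77
Landed cost (A) = invoice 259900.15 + 10664.77 + duty 13960.93 = 284525.85
Supplier B (EXW):
CIF value = EXW price + inland to port + export clearance + origin terminal + freight + insurance = 227254.78 + 926.02 + 92.84 + 519.79 + 8143.76 + 435.60 = 237372.79
Import duty = 237372.79 × 5.2% = 12343.39
Buyer bears (B): 926.02 + 92.84 + 519.79 + 8143.76 + 435.60 + 1360.94 + 303.87 + 420.60 = 12203.42
Landed cost (B) = invoice 227254.78 + 12203.42 + duty 12343.39 = 251801.59
Difference = |284525.85 − 251801.59| = 32724.26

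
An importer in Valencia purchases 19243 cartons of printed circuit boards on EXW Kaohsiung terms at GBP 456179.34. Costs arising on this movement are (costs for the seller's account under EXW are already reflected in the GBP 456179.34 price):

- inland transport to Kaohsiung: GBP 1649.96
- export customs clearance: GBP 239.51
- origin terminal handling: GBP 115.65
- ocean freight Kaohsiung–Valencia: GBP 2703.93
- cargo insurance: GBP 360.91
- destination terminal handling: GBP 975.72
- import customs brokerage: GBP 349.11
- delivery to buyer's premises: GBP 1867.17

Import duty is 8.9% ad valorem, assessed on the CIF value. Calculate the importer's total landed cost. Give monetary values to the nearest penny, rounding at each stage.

EXW: the seller makes goods available at their premises; the buyer bears all onward costs.
CIF value = EXW price + inland to port + export clearance + origin terminal + freight + insurance = 456179.34 + 1649.96 + 239.51 + 115.65 + 2703.93 + 360.91 = 461249.30
Import duty = 461249.30 × 8.9% = 41051.19
Buyer bears: inland to port 1649.96 + export clearance 239.51 + origin terminal 115.65 + freight 2703.93 + insurance 360.91 + destination terminal 975.72 + brokerage 349.11 + delivery 1867.17 + duty 41051.19 = 49313.15
Landed cost = invoice 456179.34 + 49313.15 = 505492.49

Total landed cost: GBP 505492.49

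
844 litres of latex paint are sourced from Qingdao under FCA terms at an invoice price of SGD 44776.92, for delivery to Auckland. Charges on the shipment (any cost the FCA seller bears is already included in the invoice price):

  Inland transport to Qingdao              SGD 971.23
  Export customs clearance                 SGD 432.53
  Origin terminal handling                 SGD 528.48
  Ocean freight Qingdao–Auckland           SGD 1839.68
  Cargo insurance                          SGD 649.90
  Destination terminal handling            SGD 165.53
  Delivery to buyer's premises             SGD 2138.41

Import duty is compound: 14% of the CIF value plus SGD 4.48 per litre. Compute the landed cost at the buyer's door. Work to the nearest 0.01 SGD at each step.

FCA: the seller delivers export-cleared goods to the carrier; the buyer bears costs from that point.
Already in the invoice (seller's account under FCA): inland to port, export clearance — exclude.
CIF value = FCA price + origin terminal + freight + insurance = 44776.92 + 528.48 + 1839.68 + 649.90 = 47794.98
Ad valorem component: 47794.98 × 14% = 6691.30
Specific component: 844 × 4.48 = 3781.12
Import duty = 6691.30 + 3781.12 = 10472.42
Buyer bears: origin terminal 528.48 + freight 1839.68 + insurance 649.90 + destination terminal 165.53 + delivery 2138.41 + duty 10472.42 = 15794.42
Landed cost = invoice 44776.92 + 15794.42 = 60571.34

Total landed cost: SGD 60571.34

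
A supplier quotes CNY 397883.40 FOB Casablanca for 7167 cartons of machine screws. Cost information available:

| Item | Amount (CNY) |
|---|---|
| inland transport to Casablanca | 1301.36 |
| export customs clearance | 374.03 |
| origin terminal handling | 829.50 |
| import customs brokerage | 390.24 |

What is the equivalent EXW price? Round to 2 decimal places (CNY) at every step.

Not relevant to the conversion: brokerage — on the buyer under both terms; not part of either seller's price.
From FOB to EXW, the seller no longer bears: inland to port, export clearance, origin terminal.
EXW price = 397883.40 − 1301.36 − 374.03 − 829.50 = 395378.51

EXW price: CNY 395378.51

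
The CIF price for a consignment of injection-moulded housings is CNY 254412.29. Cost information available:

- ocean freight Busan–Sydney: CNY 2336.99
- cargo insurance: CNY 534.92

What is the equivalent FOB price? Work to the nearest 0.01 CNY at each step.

From CIF to FOB, the seller no longer bears: freight, insurance.
FOB price = 254412.29 − 2336.99 − 534.92 = 251540.38

FOB price: CNY 251540.38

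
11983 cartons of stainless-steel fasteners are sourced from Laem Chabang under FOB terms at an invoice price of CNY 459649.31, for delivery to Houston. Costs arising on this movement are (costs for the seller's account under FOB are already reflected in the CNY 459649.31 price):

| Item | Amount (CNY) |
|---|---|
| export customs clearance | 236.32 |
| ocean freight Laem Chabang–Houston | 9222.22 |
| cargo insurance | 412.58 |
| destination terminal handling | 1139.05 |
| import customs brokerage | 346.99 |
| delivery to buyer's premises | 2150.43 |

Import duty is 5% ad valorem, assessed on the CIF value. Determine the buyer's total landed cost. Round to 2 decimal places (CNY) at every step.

Total landed cost: CNY 496384.79

FOB: the seller bears costs until goods are on board at the origin port; the buyer bears freight, insurance and all costs thereafter.
Already in the invoice (seller's account under FOB): export clearance — exclude.
CIF value = FOB price + freight + insurance = 459649.31 + 9222.22 + 412.58 = 469284.11
Import duty = 469284.11 × 5% = 23464.21
Buyer bears: freight 9222.22 + insurance 412.58 + destination terminal 1139.05 + brokerage 346.99 + delivery 2150.43 + duty 23464.21 = 36735.48
Landed cost = invoice 459649.31 + 36735.48 = 496384.79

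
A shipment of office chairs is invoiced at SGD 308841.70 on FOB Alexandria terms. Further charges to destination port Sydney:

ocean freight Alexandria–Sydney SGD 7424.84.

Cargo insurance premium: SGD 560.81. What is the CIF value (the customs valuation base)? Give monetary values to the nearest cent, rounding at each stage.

CIF = FOB price + freight + insurance
CIF = 308841.70 + 7424.84 + 560.81 = 316827.35

CIF value: SGD 316827.35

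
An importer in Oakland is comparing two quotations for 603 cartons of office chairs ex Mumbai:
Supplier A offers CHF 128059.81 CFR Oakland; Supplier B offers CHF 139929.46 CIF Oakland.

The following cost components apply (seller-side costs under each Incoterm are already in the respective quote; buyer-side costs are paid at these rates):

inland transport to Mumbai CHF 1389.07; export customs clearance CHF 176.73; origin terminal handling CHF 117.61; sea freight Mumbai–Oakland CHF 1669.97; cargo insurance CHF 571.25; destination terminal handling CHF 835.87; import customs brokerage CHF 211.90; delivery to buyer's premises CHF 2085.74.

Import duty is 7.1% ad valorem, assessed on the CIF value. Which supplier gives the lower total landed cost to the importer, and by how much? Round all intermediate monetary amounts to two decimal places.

Supplier A (CFR):
CIF value = CFR price + insurance = 128059.81 + 571.25 = 128631.06
Import duty = 128631.06 × 7.1% = 9132.81
Buyer bears (A): 571.25 + 835.87 + 211.90 + 2085.74 = 3704.76
Landed cost (A) = invoice 128059.81 + 3704.76 + duty 9132.81 = 140897.38
Supplier B (CIF):
The CIF price already equals the CIF value: 139929.46
Import duty = 139929.46 × 7.1% = 9934.99
Buyer bears (B): 835.87 + 211.90 + 2085.74 = 3133.51
Landed cost (B) = invoice 139929.46 + 3133.51 + duty 9934.99 = 152997.96
Difference = |140897.38 − 152997.96| = 12100.58

Supplier A is cheaper by CHF 12100.58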